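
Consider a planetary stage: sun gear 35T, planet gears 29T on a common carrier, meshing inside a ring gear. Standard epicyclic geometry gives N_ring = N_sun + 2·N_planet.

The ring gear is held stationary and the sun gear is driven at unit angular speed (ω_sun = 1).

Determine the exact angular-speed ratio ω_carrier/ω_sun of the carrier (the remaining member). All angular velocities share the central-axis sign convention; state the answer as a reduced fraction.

N_ring = 35 + 2·29 = 93
35(ω_s−ω_c) = −93(ω_r−ω_c),  ω_r=0, ω_s=1
35(1−ω_c) = −93(0−ω_c)  ⇒  128ω_c = 35  ⇒  ω_c = 35/128
ω_c/ω_s = 35/128

35/128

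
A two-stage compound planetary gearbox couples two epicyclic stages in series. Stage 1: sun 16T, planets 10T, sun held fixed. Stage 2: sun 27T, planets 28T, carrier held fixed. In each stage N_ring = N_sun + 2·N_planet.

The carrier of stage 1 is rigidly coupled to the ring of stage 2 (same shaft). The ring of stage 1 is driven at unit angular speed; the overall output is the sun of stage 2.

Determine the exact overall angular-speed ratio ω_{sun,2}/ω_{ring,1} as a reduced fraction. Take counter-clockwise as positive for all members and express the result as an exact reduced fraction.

-83/39

Stage 1: N_ring = 16 + 2·10 = 36
Stage 1: 16(ω_s−ω_c) = −36(ω_r−ω_c),  ω_s=0, ω_r=1
Stage 1: 16(0−ω_c) = −36(1−ω_c)  ⇒  52ω_c = 36  ⇒  ω_c = 9/13
  ⇒ ω_c¹/ω_r¹ = 9/13
Stage 2: N_ring = 27 + 2·28 = 83
Stage 2: 27(ω_s−ω_c) = −83(ω_r−ω_c),  ω_c=0, ω_r=1
Stage 2: ω_s = 0 − (83/27)(1−0) = -83/27
  ⇒ ω_s²/ω_r² = -83/27
Coupling ω_r² = ω_c¹ ⇒ overall = 9/13 × -83/27 = -83/39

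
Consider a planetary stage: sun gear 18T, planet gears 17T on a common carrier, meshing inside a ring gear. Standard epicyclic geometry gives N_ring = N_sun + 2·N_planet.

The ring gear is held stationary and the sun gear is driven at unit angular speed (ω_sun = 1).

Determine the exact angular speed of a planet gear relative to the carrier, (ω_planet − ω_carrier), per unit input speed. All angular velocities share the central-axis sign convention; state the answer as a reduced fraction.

-468/595

N_ring = 18 + 2·17 = 52
18(ω_s−ω_c) = −52(ω_r−ω_c),  ω_r=0, ω_s=1
18(1−ω_c) = −52(0−ω_c)  ⇒  70ω_c = 18  ⇒  ω_c = 9/35
sun–planet: 18·(1−9/35) = −17·(ω_p−ω_c)  ⇒  ω_p−ω_c = −(18/17)·(26/35) = -468/595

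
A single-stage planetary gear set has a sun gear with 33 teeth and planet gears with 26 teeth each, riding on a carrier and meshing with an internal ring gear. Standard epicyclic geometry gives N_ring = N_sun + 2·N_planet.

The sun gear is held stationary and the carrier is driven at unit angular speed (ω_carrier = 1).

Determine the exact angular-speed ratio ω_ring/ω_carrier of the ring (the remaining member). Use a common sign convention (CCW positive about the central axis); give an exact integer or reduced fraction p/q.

N_ring = 33 + 2·26 = 85
33(ω_s−ω_c) = −85(ω_r−ω_c),  ω_s=0, ω_c=1
ω_r = 1 − (33/85)(0−1) = 118/85
ω_r/ω_c = 118/85

118/85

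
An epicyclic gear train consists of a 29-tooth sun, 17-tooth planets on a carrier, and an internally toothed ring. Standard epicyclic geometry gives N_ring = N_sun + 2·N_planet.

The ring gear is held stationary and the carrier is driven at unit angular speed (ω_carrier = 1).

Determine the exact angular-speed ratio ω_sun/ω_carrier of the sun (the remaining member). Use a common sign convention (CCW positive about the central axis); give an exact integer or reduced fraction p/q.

92/29

N_ring = 29 + 2·17 = 63
29(ω_s−ω_c) = −63(ω_r−ω_c),  ω_r=0, ω_c=1
ω_s = 1 − (63/29)(0−1) = 92/29
ω_s/ω_c = 92/29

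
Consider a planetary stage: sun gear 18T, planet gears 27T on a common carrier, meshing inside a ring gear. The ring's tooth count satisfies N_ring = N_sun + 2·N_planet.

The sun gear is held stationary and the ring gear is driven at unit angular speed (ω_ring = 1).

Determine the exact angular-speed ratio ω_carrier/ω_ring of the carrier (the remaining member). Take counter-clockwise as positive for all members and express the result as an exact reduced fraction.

N_ring = 18 + 2·27 = 72
18(ω_s−ω_c) = −72(ω_r−ω_c),  ω_s=0, ω_r=1
18(0−ω_c) = −72(1−ω_c)  ⇒  90ω_c = 72  ⇒  ω_c = 4/5
ω_c/ω_r = 4/5

4/5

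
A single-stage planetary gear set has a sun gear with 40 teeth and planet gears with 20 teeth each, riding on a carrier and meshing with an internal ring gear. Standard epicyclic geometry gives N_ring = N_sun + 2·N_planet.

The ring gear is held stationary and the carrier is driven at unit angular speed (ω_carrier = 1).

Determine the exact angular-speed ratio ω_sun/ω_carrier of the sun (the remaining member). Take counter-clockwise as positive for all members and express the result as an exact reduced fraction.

3

N_ring = 40 + 2·20 = 80
40(ω_s−ω_c) = −80(ω_r−ω_c),  ω_r=0, ω_c=1
ω_s = 1 − (80/40)(0−1) = 3
ω_s/ω_c = 3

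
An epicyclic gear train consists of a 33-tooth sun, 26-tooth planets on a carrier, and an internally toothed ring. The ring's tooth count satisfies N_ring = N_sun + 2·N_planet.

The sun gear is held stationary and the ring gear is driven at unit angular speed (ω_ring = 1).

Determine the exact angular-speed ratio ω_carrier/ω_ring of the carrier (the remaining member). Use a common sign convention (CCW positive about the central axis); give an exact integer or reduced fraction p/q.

85/118

N_ring = 33 + 2·26 = 85
33(ω_s−ω_c) = −85(ω_r−ω_c),  ω_s=0, ω_r=1
33(0−ω_c) = −85(1−ω_c)  ⇒  118ω_c = 85  ⇒  ω_c = 85/118
ω_c/ω_r = 85/118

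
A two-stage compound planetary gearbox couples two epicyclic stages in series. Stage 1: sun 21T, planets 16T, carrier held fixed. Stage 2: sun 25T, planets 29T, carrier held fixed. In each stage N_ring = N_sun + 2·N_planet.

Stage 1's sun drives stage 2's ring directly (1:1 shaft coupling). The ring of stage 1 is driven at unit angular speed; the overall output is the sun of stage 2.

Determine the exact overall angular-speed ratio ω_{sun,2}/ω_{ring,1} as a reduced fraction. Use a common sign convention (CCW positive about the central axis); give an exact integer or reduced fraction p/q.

Stage 1: N_ring = 21 + 2·16 = 53
Stage 1: 21(ω_s−ω_c) = −53(ω_r−ω_c),  ω_c=0, ω_r=1
Stage 1: ω_s = 0 − (53/21)(1−0) = -53/21
  ⇒ ω_s¹/ω_r¹ = -53/21
Stage 2: N_ring = 25 + 2·29 = 83
Stage 2: 25(ω_s−ω_c) = −83(ω_r−ω_c),  ω_c=0, ω_r=1
Stage 2: ω_s = 0 − (83/25)(1−0) = -83/25
  ⇒ ω_s²/ω_r² = -83/25
Coupling ω_r² = ω_s¹ ⇒ overall = -53/21 × -83/25 = 4399/525

4399/525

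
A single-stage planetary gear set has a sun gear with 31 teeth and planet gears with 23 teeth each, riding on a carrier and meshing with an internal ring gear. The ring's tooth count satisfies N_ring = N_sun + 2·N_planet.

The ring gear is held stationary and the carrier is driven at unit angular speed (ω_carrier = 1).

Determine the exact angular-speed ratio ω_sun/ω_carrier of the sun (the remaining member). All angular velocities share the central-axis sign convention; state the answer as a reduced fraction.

N_ring = 31 + 2·23 = 77
31(ω_s−ω_c) = −77(ω_r−ω_c),  ω_r=0, ω_c=1
ω_s = 1 − (77/31)(0−1) = 108/31
ω_s/ω_c = 108/31

108/31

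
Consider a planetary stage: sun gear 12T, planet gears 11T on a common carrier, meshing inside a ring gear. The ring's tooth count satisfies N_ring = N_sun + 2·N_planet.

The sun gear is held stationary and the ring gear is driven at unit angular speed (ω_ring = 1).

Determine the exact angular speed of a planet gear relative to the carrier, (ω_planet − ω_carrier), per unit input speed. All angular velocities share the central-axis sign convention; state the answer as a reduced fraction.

N_ring = 12 + 2·11 = 34
12(ω_s−ω_c) = −34(ω_r−ω_c),  ω_s=0, ω_r=1
12(0−ω_c) = −34(1−ω_c)  ⇒  46ω_c = 34  ⇒  ω_c = 17/23
sun–planet: 12·(0−17/23) = −11·(ω_p−ω_c)  ⇒  ω_p−ω_c = −(12/11)·(-17/23) = 204/253

204/253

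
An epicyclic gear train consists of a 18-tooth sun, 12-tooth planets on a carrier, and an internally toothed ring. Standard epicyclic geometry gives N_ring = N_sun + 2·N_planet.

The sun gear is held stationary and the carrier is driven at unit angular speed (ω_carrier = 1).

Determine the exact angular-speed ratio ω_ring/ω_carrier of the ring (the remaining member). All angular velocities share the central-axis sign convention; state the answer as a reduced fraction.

10/7

N_ring = 18 + 2·12 = 42
18(ω_s−ω_c) = −42(ω_r−ω_c),  ω_s=0, ω_c=1
ω_r = 1 − (18/42)(0−1) = 10/7
ω_r/ω_c = 10/7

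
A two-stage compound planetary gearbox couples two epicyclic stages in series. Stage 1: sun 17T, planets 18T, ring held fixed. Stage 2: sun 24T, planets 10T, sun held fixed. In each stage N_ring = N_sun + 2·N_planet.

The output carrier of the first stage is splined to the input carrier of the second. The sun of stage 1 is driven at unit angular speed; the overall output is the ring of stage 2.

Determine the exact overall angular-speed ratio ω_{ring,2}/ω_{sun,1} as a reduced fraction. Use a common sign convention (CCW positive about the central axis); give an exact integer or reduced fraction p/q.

289/770

Stage 1: N_ring = 17 + 2·18 = 53
Stage 1: 17(ω_s−ω_c) = −53(ω_r−ω_c),  ω_r=0, ω_s=1
Stage 1: 17(1−ω_c) = −53(0−ω_c)  ⇒  70ω_c = 17  ⇒  ω_c = 17/70
  ⇒ ω_c¹/ω_s¹ = 17/70
Stage 2: N_ring = 24 + 2·10 = 44
Stage 2: 24(ω_s−ω_c) = −44(ω_r−ω_c),  ω_s=0, ω_c=1
Stage 2: ω_r = 1 − (24/44)(0−1) = 17/11
  ⇒ ω_r²/ω_c² = 17/11
Coupling ω_c² = ω_c¹ ⇒ overall = 17/70 × 17/11 = 289/770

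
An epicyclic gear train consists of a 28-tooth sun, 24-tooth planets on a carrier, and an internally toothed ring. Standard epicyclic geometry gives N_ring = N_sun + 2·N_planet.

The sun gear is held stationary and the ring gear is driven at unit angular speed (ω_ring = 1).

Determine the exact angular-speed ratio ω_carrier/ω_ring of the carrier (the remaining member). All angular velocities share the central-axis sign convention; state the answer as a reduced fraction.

19/26

N_ring = 28 + 2·24 = 76
28(ω_s−ω_c) = −76(ω_r−ω_c),  ω_s=0, ω_r=1
28(0−ω_c) = −76(1−ω_c)  ⇒  104ω_c = 76  ⇒  ω_c = 19/26
ω_c/ω_r = 19/26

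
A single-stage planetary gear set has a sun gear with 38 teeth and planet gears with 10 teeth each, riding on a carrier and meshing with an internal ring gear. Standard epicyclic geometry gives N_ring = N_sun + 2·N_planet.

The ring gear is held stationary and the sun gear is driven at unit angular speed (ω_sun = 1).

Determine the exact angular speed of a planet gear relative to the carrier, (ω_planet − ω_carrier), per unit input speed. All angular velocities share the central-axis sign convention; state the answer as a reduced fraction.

N_ring = 38 + 2·10 = 58
38(ω_s−ω_c) = −58(ω_r−ω_c),  ω_r=0, ω_s=1
38(1−ω_c) = −58(0−ω_c)  ⇒  96ω_c = 38  ⇒  ω_c = 19/48
sun–planet: 38·(1−19/48) = −10·(ω_p−ω_c)  ⇒  ω_p−ω_c = −(38/10)·(29/48) = -551/240

-551/240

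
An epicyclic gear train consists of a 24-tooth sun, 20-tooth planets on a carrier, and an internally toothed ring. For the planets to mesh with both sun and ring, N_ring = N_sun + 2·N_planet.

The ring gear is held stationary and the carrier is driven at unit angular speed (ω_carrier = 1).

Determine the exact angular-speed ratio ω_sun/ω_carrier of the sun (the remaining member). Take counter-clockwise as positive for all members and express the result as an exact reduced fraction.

11/3

N_ring = 24 + 2·20 = 64
24(ω_s−ω_c) = −64(ω_r−ω_c),  ω_r=0, ω_c=1
ω_s = 1 − (64/24)(0−1) = 11/3
ω_s/ω_c = 11/3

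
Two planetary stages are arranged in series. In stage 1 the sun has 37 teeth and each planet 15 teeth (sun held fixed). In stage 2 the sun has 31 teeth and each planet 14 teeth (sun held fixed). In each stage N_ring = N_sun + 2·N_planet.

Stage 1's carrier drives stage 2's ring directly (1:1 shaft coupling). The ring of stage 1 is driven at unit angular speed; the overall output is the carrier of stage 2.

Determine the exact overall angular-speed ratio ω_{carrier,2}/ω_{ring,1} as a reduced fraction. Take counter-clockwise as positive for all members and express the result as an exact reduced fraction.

3953/9360

Stage 1: N_ring = 37 + 2·15 = 67
Stage 1: 37(ω_s−ω_c) = −67(ω_r−ω_c),  ω_s=0, ω_r=1
Stage 1: 37(0−ω_c) = −67(1−ω_c)  ⇒  104ω_c = 67  ⇒  ω_c = 67/104
  ⇒ ω_c¹/ω_r¹ = 67/104
Stage 2: N_ring = 31 + 2·14 = 59
Stage 2: 31(ω_s−ω_c) = −59(ω_r−ω_c),  ω_s=0, ω_r=1
Stage 2: 31(0−ω_c) = −59(1−ω_c)  ⇒  90ω_c = 59  ⇒  ω_c = 59/90
  ⇒ ω_c²/ω_r² = 59/90
Coupling ω_r² = ω_c¹ ⇒ overall = 67/104 × 59/90 = 3953/9360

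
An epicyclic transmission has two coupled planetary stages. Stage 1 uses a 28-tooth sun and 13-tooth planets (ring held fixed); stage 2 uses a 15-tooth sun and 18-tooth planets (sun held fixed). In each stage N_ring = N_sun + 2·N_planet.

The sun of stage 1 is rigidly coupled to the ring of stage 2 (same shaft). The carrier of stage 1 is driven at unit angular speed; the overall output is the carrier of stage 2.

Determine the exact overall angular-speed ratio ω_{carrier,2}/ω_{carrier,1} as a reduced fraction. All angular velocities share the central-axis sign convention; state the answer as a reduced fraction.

Stage 1: N_ring = 28 + 2·13 = 54
Stage 1: 28(ω_s−ω_c) = −54(ω_r−ω_c),  ω_r=0, ω_c=1
Stage 1: ω_s = 1 − (54/28)(0−1) = 41/14
  ⇒ ω_s¹/ω_c¹ = 41/14
Stage 2: N_ring = 15 + 2·18 = 51
Stage 2: 15(ω_s−ω_c) = −51(ω_r−ω_c),  ω_s=0, ω_r=1
Stage 2: 15(0−ω_c) = −51(1−ω_c)  ⇒  66ω_c = 51  ⇒  ω_c = 17/22
  ⇒ ω_c²/ω_r² = 17/22
Coupling ω_r² = ω_s¹ ⇒ overall = 41/14 × 17/22 = 697/308

697/308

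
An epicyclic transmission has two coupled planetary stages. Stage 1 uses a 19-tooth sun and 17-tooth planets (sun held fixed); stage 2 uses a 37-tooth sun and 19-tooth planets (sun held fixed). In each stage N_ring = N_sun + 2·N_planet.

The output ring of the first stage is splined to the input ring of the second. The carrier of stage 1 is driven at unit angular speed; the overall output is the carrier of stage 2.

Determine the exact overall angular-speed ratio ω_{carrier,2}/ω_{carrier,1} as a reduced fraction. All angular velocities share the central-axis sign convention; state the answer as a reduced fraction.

675/742

Stage 1: N_ring = 19 + 2·17 = 53
Stage 1: 19(ω_s−ω_c) = −53(ω_r−ω_c),  ω_s=0, ω_c=1
Stage 1: ω_r = 1 − (19/53)(0−1) = 72/53
  ⇒ ω_r¹/ω_c¹ = 72/53
Stage 2: N_ring = 37 + 2·19 = 75
Stage 2: 37(ω_s−ω_c) = −75(ω_r−ω_c),  ω_s=0, ω_r=1
Stage 2: 37(0−ω_c) = −75(1−ω_c)  ⇒  112ω_c = 75  ⇒  ω_c = 75/112
  ⇒ ω_c²/ω_r² = 75/112
Coupling ω_r² = ω_r¹ ⇒ overall = 72/53 × 75/112 = 675/742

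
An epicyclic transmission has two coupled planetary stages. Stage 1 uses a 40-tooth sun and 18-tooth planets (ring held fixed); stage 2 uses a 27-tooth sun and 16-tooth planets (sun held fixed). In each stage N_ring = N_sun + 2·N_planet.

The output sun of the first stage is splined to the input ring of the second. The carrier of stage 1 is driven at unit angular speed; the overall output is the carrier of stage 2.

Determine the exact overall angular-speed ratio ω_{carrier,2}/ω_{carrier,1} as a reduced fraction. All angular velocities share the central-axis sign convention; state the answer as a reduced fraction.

Stage 1: N_ring = 40 + 2·18 = 76
Stage 1: 40(ω_s−ω_c) = −76(ω_r−ω_c),  ω_r=0, ω_c=1
Stage 1: ω_s = 1 − (76/40)(0−1) = 29/10
  ⇒ ω_s¹/ω_c¹ = 29/10
Stage 2: N_ring = 27 + 2·16 = 59
Stage 2: 27(ω_s−ω_c) = −59(ω_r−ω_c),  ω_s=0, ω_r=1
Stage 2: 27(0−ω_c) = −59(1−ω_c)  ⇒  86ω_c = 59  ⇒  ω_c = 59/86
  ⇒ ω_c²/ω_r² = 59/86
Coupling ω_r² = ω_s¹ ⇒ overall = 29/10 × 59/86 = 1711/860

1711/860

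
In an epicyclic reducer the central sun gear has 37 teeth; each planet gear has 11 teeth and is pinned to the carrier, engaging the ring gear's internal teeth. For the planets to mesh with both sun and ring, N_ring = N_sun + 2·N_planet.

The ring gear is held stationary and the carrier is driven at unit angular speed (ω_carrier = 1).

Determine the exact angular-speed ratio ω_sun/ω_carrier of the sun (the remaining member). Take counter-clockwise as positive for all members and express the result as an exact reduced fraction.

96/37

N_ring = 37 + 2·11 = 59
37(ω_s−ω_c) = −59(ω_r−ω_c),  ω_r=0, ω_c=1
ω_s = 1 − (59/37)(0−1) = 96/37
ω_s/ω_c = 96/37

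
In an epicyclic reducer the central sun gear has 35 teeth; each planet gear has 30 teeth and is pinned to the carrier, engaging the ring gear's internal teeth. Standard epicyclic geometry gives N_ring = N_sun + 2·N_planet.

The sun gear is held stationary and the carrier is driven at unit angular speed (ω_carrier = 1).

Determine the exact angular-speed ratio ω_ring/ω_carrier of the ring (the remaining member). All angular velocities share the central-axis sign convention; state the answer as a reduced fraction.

26/19

N_ring = 35 + 2·30 = 95
35(ω_s−ω_c) = −95(ω_r−ω_c),  ω_s=0, ω_c=1
ω_r = 1 − (35/95)(0−1) = 26/19
ω_r/ω_c = 26/19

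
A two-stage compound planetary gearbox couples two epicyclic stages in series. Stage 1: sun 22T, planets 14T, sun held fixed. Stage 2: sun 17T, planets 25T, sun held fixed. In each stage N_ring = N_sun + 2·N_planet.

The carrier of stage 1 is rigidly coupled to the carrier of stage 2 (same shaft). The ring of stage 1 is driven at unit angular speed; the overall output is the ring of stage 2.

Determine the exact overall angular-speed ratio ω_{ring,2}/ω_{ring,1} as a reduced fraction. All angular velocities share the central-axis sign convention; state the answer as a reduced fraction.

Stage 1: N_ring = 22 + 2·14 = 50
Stage 1: 22(ω_s−ω_c) = −50(ω_r−ω_c),  ω_s=0, ω_r=1
Stage 1: 22(0−ω_c) = −50(1−ω_c)  ⇒  72ω_c = 50  ⇒  ω_c = 25/36
  ⇒ ω_c¹/ω_r¹ = 25/36
Stage 2: N_ring = 17 + 2·25 = 67
Stage 2: 17(ω_s−ω_c) = −67(ω_r−ω_c),  ω_s=0, ω_c=1
Stage 2: ω_r = 1 − (17/67)(0−1) = 84/67
  ⇒ ω_r²/ω_c² = 84/67
Coupling ω_c² = ω_c¹ ⇒ overall = 25/36 × 84/67 = 175/201

175/201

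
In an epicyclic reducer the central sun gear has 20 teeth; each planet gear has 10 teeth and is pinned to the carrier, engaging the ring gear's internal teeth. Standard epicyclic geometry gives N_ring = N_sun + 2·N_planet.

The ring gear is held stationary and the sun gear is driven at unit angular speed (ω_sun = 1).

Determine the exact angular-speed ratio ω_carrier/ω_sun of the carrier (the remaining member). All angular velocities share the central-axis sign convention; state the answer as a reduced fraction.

N_ring = 20 + 2·10 = 40
20(ω_s−ω_c) = −40(ω_r−ω_c),  ω_r=0, ω_s=1
20(1−ω_c) = −40(0−ω_c)  ⇒  60ω_c = 20  ⇒  ω_c = 1/3
ω_c/ω_s = 1/3

1/3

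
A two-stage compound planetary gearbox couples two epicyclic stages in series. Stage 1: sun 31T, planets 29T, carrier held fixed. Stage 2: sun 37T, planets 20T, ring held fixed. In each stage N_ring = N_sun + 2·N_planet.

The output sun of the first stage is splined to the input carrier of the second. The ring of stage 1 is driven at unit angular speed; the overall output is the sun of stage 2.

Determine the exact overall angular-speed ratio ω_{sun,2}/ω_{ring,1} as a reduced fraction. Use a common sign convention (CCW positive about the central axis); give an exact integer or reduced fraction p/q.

Stage 1: N_ring = 31 + 2·29 = 89
Stage 1: 31(ω_s−ω_c) = −89(ω_r−ω_c),  ω_c=0, ω_r=1
Stage 1: ω_s = 0 − (89/31)(1−0) = -89/31
  ⇒ ω_s¹/ω_r¹ = -89/31
Stage 2: N_ring = 37 + 2·20 = 77
Stage 2: 37(ω_s−ω_c) = −77(ω_r−ω_c),  ω_r=0, ω_c=1
Stage 2: ω_s = 1 − (77/37)(0−1) = 114/37
  ⇒ ω_s²/ω_c² = 114/37
Coupling ω_c² = ω_s¹ ⇒ overall = -89/31 × 114/37 = -10146/1147

-10146/1147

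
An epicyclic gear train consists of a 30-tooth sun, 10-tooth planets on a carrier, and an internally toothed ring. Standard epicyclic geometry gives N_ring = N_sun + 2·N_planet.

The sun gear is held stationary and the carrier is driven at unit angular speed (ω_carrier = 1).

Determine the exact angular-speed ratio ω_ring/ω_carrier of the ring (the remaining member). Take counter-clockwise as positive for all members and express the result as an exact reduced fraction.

8/5

N_ring = 30 + 2·10 = 50
30(ω_s−ω_c) = −50(ω_r−ω_c),  ω_s=0, ω_c=1
ω_r = 1 − (30/50)(0−1) = 8/5
ω_r/ω_c = 8/5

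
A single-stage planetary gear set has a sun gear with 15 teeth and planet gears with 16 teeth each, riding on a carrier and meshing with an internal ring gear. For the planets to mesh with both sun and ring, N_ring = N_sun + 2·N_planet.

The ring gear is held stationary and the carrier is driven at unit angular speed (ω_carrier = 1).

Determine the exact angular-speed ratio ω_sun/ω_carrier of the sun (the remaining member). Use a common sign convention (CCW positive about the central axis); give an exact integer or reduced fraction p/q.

N_ring = 15 + 2·16 = 47
15(ω_s−ω_c) = −47(ω_r−ω_c),  ω_r=0, ω_c=1
ω_s = 1 − (47/15)(0−1) = 62/15
ω_s/ω_c = 62/15

62/15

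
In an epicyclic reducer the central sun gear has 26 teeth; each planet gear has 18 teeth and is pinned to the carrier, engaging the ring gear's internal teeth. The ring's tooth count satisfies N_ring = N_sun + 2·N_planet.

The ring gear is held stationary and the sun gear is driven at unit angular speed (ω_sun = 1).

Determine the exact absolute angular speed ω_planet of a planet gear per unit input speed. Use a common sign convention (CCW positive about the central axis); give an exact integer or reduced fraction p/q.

N_ring = 26 + 2·18 = 62
26(ω_s−ω_c) = −62(ω_r−ω_c),  ω_r=0, ω_s=1
26(1−ω_c) = −62(0−ω_c)  ⇒  88ω_c = 26  ⇒  ω_c = 13/44
sun–planet: 26·(1−13/44) = −18·(ω_p−ω_c)  ⇒  ω_p−ω_c = −(26/18)·(31/44) = -403/396
ω_p = 13/44 − 403/396 = -13/18

-13/18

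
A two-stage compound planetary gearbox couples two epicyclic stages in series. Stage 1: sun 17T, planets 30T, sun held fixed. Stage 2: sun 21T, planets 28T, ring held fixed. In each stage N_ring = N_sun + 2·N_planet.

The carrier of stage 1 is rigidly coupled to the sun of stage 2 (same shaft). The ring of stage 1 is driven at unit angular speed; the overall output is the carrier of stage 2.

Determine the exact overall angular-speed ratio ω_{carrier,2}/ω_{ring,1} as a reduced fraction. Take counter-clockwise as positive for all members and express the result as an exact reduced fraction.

Stage 1: N_ring = 17 + 2·30 = 77
Stage 1: 17(ω_s−ω_c) = −77(ω_r−ω_c),  ω_s=0, ω_r=1
Stage 1: 17(0−ω_c) = −77(1−ω_c)  ⇒  94ω_c = 77  ⇒  ω_c = 77/94
  ⇒ ω_c¹/ω_r¹ = 77/94
Stage 2: N_ring = 21 + 2·28 = 77
Stage 2: 21(ω_s−ω_c) = −77(ω_r−ω_c),  ω_r=0, ω_s=1
Stage 2: 21(1−ω_c) = −77(0−ω_c)  ⇒  98ω_c = 21  ⇒  ω_c = 3/14
  ⇒ ω_c²/ω_s² = 3/14
Coupling ω_s² = ω_c¹ ⇒ overall = 77/94 × 3/14 = 33/188

33/188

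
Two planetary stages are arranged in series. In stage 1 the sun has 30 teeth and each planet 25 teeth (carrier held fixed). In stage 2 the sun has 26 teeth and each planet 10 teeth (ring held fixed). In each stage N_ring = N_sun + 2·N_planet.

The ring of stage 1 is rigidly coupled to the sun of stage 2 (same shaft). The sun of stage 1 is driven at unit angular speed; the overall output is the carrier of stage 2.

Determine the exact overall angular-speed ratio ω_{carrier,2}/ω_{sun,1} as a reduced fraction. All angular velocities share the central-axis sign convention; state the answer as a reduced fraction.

-13/96

Stage 1: N_ring = 30 + 2·25 = 80
Stage 1: 30(ω_s−ω_c) = −80(ω_r−ω_c),  ω_c=0, ω_s=1
Stage 1: ω_r = 0 − (30/80)(1−0) = -3/8
  ⇒ ω_r¹/ω_s¹ = -3/8
Stage 2: N_ring = 26 + 2·10 = 46
Stage 2: 26(ω_s−ω_c) = −46(ω_r−ω_c),  ω_r=0, ω_s=1
Stage 2: 26(1−ω_c) = −46(0−ω_c)  ⇒  72ω_c = 26  ⇒  ω_c = 13/36
  ⇒ ω_c²/ω_s² = 13/36
Coupling ω_s² = ω_r¹ ⇒ overall = -3/8 × 13/36 = -13/96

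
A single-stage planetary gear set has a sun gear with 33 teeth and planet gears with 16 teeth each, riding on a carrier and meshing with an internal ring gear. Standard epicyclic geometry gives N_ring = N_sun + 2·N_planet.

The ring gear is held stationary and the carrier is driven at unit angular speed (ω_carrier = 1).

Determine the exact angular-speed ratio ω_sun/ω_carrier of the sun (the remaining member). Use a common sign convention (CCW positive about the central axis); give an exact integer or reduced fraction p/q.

98/33

N_ring = 33 + 2·16 = 65
33(ω_s−ω_c) = −65(ω_r−ω_c),  ω_r=0, ω_c=1
ω_s = 1 − (65/33)(0−1) = 98/33
ω_s/ω_c = 98/33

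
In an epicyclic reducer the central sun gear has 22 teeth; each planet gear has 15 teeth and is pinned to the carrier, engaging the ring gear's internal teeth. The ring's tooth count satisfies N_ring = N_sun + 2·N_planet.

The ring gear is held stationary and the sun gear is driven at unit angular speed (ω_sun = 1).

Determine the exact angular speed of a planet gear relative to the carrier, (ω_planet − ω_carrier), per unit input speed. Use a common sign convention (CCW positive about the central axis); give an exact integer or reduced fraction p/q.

N_ring = 22 + 2·15 = 52
22(ω_s−ω_c) = −52(ω_r−ω_c),  ω_r=0, ω_s=1
22(1−ω_c) = −52(0−ω_c)  ⇒  74ω_c = 22  ⇒  ω_c = 11/37
sun–planet: 22·(1−11/37) = −15·(ω_p−ω_c)  ⇒  ω_p−ω_c = −(22/15)·(26/37) = -572/555

-572/555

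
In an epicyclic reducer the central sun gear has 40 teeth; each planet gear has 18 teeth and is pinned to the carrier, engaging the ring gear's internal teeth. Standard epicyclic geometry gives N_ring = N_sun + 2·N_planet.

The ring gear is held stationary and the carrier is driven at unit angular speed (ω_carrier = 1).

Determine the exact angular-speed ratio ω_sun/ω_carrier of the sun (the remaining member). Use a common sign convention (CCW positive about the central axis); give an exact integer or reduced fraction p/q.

29/10

N_ring = 40 + 2·18 = 76
40(ω_s−ω_c) = −76(ω_r−ω_c),  ω_r=0, ω_c=1
ω_s = 1 − (76/40)(0−1) = 29/10
ω_s/ω_c = 29/10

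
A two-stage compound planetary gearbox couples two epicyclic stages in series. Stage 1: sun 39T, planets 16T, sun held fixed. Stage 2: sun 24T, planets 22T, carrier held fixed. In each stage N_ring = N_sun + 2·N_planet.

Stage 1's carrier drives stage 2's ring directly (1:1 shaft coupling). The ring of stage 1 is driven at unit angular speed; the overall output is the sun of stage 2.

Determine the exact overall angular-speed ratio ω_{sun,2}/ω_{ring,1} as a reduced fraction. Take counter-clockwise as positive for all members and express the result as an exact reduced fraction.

Stage 1: N_ring = 39 + 2·16 = 71
Stage 1: 39(ω_s−ω_c) = −71(ω_r−ω_c),  ω_s=0, ω_r=1
Stage 1: 39(0−ω_c) = −71(1−ω_c)  ⇒  110ω_c = 71  ⇒  ω_c = 71/110
  ⇒ ω_c¹/ω_r¹ = 71/110
Stage 2: N_ring = 24 + 2·22 = 68
Stage 2: 24(ω_s−ω_c) = −68(ω_r−ω_c),  ω_c=0, ω_r=1
Stage 2: ω_s = 0 − (68/24)(1−0) = -17/6
  ⇒ ω_s²/ω_r² = -17/6
Coupling ω_r² = ω_c¹ ⇒ overall = 71/110 × -17/6 = -1207/660

-1207/660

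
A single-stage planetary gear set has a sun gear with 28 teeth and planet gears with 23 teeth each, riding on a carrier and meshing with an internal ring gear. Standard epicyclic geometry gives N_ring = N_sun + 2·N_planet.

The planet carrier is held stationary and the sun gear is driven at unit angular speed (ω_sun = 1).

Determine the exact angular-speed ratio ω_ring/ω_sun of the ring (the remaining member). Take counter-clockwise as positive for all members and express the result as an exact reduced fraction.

-14/37

N_ring = 28 + 2·23 = 74
28(ω_s−ω_c) = −74(ω_r−ω_c),  ω_c=0, ω_s=1
ω_r = 0 − (28/74)(1−0) = -14/37
ω_r/ω_s = -14/37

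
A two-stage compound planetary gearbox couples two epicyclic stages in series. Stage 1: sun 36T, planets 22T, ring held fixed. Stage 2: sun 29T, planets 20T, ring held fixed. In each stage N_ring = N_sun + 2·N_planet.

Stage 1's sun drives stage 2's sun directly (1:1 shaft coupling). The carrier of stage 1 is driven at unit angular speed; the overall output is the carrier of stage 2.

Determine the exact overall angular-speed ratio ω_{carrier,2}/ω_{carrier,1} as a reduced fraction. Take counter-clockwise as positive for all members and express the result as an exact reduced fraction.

Stage 1: N_ring = 36 + 2·22 = 80
Stage 1: 36(ω_s−ω_c) = −80(ω_r−ω_c),  ω_r=0, ω_c=1
Stage 1: ω_s = 1 − (80/36)(0−1) = 29/9
  ⇒ ω_s¹/ω_c¹ = 29/9
Stage 2: N_ring = 29 + 2·20 = 69
Stage 2: 29(ω_s−ω_c) = −69(ω_r−ω_c),  ω_r=0, ω_s=1
Stage 2: 29(1−ω_c) = −69(0−ω_c)  ⇒  98ω_c = 29  ⇒  ω_c = 29/98
  ⇒ ω_c²/ω_s² = 29/98
Coupling ω_s² = ω_s¹ ⇒ overall = 29/9 × 29/98 = 841/882

841/882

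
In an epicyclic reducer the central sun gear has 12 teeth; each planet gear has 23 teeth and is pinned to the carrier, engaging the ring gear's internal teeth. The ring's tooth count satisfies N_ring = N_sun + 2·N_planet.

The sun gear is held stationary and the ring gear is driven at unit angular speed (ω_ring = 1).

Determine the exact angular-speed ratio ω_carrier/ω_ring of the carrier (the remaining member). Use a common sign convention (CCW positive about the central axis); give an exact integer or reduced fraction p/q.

N_ring = 12 + 2·23 = 58
12(ω_s−ω_c) = −58(ω_r−ω_c),  ω_s=0, ω_r=1
12(0−ω_c) = −58(1−ω_c)  ⇒  70ω_c = 58  ⇒  ω_c = 29/35
ω_c/ω_r = 29/35

29/35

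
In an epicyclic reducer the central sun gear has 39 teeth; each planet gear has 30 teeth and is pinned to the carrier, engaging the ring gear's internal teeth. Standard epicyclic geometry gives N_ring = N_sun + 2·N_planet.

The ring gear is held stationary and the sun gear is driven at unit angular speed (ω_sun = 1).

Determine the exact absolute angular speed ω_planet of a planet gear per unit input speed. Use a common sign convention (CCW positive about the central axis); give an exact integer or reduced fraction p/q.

-13/20

N_ring = 39 + 2·30 = 99
39(ω_s−ω_c) = −99(ω_r−ω_c),  ω_r=0, ω_s=1
39(1−ω_c) = −99(0−ω_c)  ⇒  138ω_c = 39  ⇒  ω_c = 13/46
sun–planet: 39·(1−13/46) = −30·(ω_p−ω_c)  ⇒  ω_p−ω_c = −(39/30)·(33/46) = -429/460
ω_p = 13/46 − 429/460 = -13/20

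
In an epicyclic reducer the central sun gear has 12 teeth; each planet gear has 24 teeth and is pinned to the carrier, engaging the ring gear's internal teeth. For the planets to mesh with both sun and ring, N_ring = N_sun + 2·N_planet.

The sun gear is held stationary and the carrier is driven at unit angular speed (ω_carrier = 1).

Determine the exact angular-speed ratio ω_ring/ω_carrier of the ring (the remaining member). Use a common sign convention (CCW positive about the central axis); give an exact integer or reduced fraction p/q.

6/5

N_ring = 12 + 2·24 = 60
12(ω_s−ω_c) = −60(ω_r−ω_c),  ω_s=0, ω_c=1
ω_r = 1 − (12/60)(0−1) = 6/5
ω_r/ω_c = 6/5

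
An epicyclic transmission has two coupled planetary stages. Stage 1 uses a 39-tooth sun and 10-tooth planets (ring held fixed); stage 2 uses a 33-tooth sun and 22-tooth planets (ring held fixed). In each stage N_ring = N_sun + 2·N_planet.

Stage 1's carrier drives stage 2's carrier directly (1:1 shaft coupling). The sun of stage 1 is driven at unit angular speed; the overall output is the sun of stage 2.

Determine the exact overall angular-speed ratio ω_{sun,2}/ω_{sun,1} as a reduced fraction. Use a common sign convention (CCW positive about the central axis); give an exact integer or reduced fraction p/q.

65/49

Stage 1: N_ring = 39 + 2·10 = 59
Stage 1: 39(ω_s−ω_c) = −59(ω_r−ω_c),  ω_r=0, ω_s=1
Stage 1: 39(1−ω_c) = −59(0−ω_c)  ⇒  98ω_c = 39  ⇒  ω_c = 39/98
  ⇒ ω_c¹/ω_s¹ = 39/98
Stage 2: N_ring = 33 + 2·22 = 77
Stage 2: 33(ω_s−ω_c) = −77(ω_r−ω_c),  ω_r=0, ω_c=1
Stage 2: ω_s = 1 − (77/33)(0−1) = 10/3
  ⇒ ω_s²/ω_c² = 10/3
Coupling ω_c² = ω_c¹ ⇒ overall = 39/98 × 10/3 = 65/49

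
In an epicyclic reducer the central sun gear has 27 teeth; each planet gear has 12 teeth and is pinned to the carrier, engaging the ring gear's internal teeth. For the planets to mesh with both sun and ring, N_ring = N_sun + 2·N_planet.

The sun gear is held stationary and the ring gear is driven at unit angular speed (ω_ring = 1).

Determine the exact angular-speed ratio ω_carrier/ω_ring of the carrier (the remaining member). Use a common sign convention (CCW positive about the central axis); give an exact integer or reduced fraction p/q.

N_ring = 27 + 2·12 = 51
27(ω_s−ω_c) = −51(ω_r−ω_c),  ω_s=0, ω_r=1
27(0−ω_c) = −51(1−ω_c)  ⇒  78ω_c = 51  ⇒  ω_c = 17/26
ω_c/ω_r = 17/26

17/26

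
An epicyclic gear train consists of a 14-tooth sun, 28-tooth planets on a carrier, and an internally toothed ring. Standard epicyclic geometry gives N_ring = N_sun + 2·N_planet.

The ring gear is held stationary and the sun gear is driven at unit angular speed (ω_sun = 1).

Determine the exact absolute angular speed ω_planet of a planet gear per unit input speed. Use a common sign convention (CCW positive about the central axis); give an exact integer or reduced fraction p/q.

N_ring = 14 + 2·28 = 70
14(ω_s−ω_c) = −70(ω_r−ω_c),  ω_r=0, ω_s=1
14(1−ω_c) = −70(0−ω_c)  ⇒  84ω_c = 14  ⇒  ω_c = 1/6
sun–planet: 14·(1−1/6) = −28·(ω_p−ω_c)  ⇒  ω_p−ω_c = −(14/28)·(5/6) = -5/12
ω_p = 1/6 − 5/12 = -1/4

-1/4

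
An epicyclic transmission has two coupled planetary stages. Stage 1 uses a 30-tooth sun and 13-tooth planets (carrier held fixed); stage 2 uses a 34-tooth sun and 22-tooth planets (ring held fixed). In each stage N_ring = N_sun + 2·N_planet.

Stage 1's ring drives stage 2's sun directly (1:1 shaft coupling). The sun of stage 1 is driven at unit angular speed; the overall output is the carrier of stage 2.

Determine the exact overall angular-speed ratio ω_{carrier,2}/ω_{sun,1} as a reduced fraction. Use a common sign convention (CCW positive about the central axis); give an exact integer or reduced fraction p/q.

Stage 1: N_ring = 30 + 2·13 = 56
Stage 1: 30(ω_s−ω_c) = −56(ω_r−ω_c),  ω_c=0, ω_s=1
Stage 1: ω_r = 0 − (30/56)(1−0) = -15/28
  ⇒ ω_r¹/ω_s¹ = -15/28
Stage 2: N_ring = 34 + 2·22 = 78
Stage 2: 34(ω_s−ω_c) = −78(ω_r−ω_c),  ω_r=0, ω_s=1
Stage 2: 34(1−ω_c) = −78(0−ω_c)  ⇒  112ω_c = 34  ⇒  ω_c = 17/56
  ⇒ ω_c²/ω_s² = 17/56
Coupling ω_s² = ω_r¹ ⇒ overall = -15/28 × 17/56 = -255/1568

-255/1568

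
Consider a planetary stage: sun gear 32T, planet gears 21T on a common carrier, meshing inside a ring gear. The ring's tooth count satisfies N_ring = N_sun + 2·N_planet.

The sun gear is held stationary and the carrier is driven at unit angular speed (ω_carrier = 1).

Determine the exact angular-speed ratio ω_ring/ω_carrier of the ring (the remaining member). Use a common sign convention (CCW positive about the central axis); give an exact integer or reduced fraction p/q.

N_ring = 32 + 2·21 = 74
32(ω_s−ω_c) = −74(ω_r−ω_c),  ω_s=0, ω_c=1
ω_r = 1 − (32/74)(0−1) = 53/37
ω_r/ω_c = 53/37

53/37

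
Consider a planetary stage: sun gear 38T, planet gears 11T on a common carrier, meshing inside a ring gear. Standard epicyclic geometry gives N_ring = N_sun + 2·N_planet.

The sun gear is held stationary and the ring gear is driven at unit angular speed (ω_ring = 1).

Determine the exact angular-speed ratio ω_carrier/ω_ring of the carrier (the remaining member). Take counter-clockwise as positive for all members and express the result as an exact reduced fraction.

N_ring = 38 + 2·11 = 60
38(ω_s−ω_c) = −60(ω_r−ω_c),  ω_s=0, ω_r=1
38(0−ω_c) = −60(1−ω_c)  ⇒  98ω_c = 60  ⇒  ω_c = 30/49
ω_c/ω_r = 30/49

30/49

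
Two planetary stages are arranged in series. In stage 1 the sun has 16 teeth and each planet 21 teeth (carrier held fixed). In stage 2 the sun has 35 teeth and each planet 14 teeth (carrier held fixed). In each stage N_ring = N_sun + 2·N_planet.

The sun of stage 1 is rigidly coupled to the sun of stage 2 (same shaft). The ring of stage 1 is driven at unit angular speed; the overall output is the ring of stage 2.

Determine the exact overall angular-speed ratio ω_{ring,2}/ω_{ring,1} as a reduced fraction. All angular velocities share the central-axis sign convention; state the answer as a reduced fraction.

145/72

Stage 1: N_ring = 16 + 2·21 = 58
Stage 1: 16(ω_s−ω_c) = −58(ω_r−ω_c),  ω_c=0, ω_r=1
Stage 1: ω_s = 0 − (58/16)(1−0) = -29/8
  ⇒ ω_s¹/ω_r¹ = -29/8
Stage 2: N_ring = 35 + 2·14 = 63
Stage 2: 35(ω_s−ω_c) = −63(ω_r−ω_c),  ω_c=0, ω_s=1
Stage 2: ω_r = 0 − (35/63)(1−0) = -5/9
  ⇒ ω_r²/ω_s² = -5/9
Coupling ω_s² = ω_s¹ ⇒ overall = -29/8 × -5/9 = 145/72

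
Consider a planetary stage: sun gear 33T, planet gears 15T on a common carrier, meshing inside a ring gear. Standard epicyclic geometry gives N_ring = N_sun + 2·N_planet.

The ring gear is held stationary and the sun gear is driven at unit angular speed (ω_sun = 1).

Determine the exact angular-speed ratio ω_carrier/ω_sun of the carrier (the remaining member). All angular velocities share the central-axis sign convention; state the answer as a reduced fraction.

N_ring = 33 + 2·15 = 63
33(ω_s−ω_c) = −63(ω_r−ω_c),  ω_r=0, ω_s=1
33(1−ω_c) = −63(0−ω_c)  ⇒  96ω_c = 33  ⇒  ω_c = 11/32
ω_c/ω_s = 11/32

11/32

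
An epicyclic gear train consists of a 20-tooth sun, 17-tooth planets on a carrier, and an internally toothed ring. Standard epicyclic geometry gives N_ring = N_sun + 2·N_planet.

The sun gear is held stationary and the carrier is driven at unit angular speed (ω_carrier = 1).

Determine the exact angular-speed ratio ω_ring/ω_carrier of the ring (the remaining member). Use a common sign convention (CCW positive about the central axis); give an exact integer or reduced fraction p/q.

N_ring = 20 + 2·17 = 54
20(ω_s−ω_c) = −54(ω_r−ω_c),  ω_s=0, ω_c=1
ω_r = 1 − (20/54)(0−1) = 37/27
ω_r/ω_c = 37/27

37/27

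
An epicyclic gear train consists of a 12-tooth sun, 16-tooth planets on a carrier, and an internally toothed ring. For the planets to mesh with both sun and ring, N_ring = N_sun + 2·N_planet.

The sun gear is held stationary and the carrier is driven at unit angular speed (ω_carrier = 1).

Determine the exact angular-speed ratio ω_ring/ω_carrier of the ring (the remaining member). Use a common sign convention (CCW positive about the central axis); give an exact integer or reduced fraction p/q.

14/11

N_ring = 12 + 2·16 = 44
12(ω_s−ω_c) = −44(ω_r−ω_c),  ω_s=0, ω_c=1
ω_r = 1 − (12/44)(0−1) = 14/11
ω_r/ω_c = 14/11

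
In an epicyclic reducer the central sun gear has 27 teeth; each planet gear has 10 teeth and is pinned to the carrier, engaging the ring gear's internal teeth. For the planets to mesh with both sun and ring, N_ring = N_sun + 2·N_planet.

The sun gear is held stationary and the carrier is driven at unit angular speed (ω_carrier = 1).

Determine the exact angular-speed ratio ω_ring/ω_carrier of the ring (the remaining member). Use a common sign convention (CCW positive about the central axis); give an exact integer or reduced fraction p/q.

74/47

N_ring = 27 + 2·10 = 47
27(ω_s−ω_c) = −47(ω_r−ω_c),  ω_s=0, ω_c=1
ω_r = 1 − (27/47)(0−1) = 74/47
ω_r/ω_c = 74/47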